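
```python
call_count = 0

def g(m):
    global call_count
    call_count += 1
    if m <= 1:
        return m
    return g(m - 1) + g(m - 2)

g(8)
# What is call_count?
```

Calls(m) = 1 + Calls(m-1) + Calls(m-2); Calls(0)=Calls(1)=1. For m=8 this gives 67.

Answer: 67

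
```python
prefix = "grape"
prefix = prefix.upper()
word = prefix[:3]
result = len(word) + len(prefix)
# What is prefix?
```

Trace:
`prefix = "grape"` → prefix = 'grape'
`prefix = prefix.upper()` → prefix = 'GRAPE'
`word = prefix[:3]` → word = 'GRA'
`result = len(word) + len(prefix)` → result = 8
So prefix = 'GRAPE'

Answer: 'GRAPE'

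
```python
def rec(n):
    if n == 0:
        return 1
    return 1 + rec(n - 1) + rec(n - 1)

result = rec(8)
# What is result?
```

rec(n) = 1 + 2·rec(n-1), rec(0)=1. Closed form: (1+1)·2^8 - 1 = 511.

Answer: 511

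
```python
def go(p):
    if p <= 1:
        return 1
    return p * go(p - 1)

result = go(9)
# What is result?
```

go(9) = 9 * 8 * 7 * 6 * 5 * 4 * 3 * 2 * 1 = 362880

Answer: 362880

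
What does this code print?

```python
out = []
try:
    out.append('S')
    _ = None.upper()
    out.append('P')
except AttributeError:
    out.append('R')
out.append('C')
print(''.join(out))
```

Execution trace: 'S' (try body) → 'R' (except AttributeError) → 'C' (after the try/except). Output: SRC

Answer: SRC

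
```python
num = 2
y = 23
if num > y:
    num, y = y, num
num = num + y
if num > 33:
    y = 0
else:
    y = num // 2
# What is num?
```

Trace:
`num = 2` → num = 2
`y = 23` → y = 23
`if num > y: ...` → num > y is False → no variable changes
`num = num + y` → num = 25
`if num > 33: ...` → num > 33 is False, take else branch → y = 12
So num = 25

Answer: 25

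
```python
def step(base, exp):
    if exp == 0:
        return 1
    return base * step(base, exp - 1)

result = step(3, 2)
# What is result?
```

step(3, 2) = 3 * 3 = 9

Answer: 9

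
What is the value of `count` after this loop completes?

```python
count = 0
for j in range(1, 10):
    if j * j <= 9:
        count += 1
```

Count numbers where j² ≤ 9
`count` takes the values: 0 → 1 → 2 → 3

Answer: 3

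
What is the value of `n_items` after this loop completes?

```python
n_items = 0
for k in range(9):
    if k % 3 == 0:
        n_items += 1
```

Count numbers divisible by 3 in range(9)
`n_items` takes the values: 0 → 1 → 2 → 3

Answer: 3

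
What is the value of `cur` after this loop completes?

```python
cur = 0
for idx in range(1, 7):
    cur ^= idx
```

XOR of 1 to 6
`cur` takes the values: 0 → 1 → 3 → 0 → 4 → 1 → 7

Answer: 7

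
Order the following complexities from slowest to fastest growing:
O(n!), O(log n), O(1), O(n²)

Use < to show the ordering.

Ordered by growth rate: O(1) < O(log n) < O(n²) < O(n!)

Answer: O(1) < O(log n) < O(n²) < O(n!)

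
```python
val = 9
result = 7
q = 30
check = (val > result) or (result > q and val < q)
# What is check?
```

Trace:
`val = 9` → val = 9
`result = 7` → result = 7
`q = 30` → q = 30
`check = (val > result) or (result > q and val < q)` → check = True
So check = True

Answer: True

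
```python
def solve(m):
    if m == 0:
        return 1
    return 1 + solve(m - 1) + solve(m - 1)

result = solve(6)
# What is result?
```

solve(m) = 1 + 2·solve(m-1), solve(0)=1. Closed form: (1+1)·2^6 - 1 = 127.

Answer: 127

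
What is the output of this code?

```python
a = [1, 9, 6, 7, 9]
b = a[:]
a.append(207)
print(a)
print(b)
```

Key concept: slice [:] creates copy.
Step by step:
`a = [1, 9, 6, 7, 9]` → a = [1, 9, 6, 7, 9]
`b = a[:]` → b = [1, 9, 6, 7, 9]
`a.append(207)` → a = [1, 9, 6, 7, 9, 207]
`print(a)` → prints [1, 9, 6, 7, 9, 207]
`print(b)` → prints [1, 9, 6, 7, 9]

Answer:
[1, 9, 6, 7, 9, 207]
[1, 9, 6, 7, 9]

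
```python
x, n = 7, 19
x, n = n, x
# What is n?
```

Trace:
`x, n = 7, 19` → x = 7; n = 19
`x, n = n, x` → x = 19; n = 7
So n = 7

Answer: 7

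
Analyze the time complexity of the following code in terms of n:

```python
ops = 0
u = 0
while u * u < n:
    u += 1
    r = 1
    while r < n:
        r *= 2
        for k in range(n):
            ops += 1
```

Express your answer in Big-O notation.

Each loop level contributes: √n × log n × n. Multiplying the contributions gives O(n√n log n).

Answer: O(n√n log n)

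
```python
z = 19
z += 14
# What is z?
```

Trace:
`z = 19` → z = 19
`z += 14` → z = 33
So z = 33

Answer: 33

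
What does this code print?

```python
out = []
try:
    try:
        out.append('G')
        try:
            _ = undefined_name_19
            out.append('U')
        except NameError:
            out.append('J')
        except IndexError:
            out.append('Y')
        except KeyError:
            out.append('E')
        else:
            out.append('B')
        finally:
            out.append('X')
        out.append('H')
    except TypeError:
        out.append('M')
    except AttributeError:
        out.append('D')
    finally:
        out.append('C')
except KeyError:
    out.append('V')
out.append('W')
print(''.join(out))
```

Execution trace: 'G' (try body) → 'J' (inner except NameError) → 'X' (inner finally) → 'H' (try body, no exception) → 'C' (finally) → 'W' (after the try/except). Output: GJXHCW

Answer: GJXHCW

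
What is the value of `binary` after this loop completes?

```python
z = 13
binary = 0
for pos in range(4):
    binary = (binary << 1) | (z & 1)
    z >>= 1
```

Reverse lowest 4 bits of 13
`binary` takes the values: 0 → 1 → 2 → 5 → 11

Answer: 11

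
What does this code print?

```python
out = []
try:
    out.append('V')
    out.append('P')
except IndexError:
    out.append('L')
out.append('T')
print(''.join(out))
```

Execution trace: 'V' (try body) → 'P' (try body, no exception) → 'T' (after the try/except). Output: VPT

Answer: VPT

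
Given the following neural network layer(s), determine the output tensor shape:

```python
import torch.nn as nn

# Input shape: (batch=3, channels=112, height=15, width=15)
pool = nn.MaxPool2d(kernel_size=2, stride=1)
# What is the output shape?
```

Input: (3, 112, 15, 15) -> Output: (3, 112, 14, 14)

Answer: (3, 112, 14, 14)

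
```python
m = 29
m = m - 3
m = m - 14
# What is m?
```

Trace:
`m = 29` → m = 29
`m = m - 3` → m = 26
`m = m - 14` → m = 12
So m = 12

Answer: 12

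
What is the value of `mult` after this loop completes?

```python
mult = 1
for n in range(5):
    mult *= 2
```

2^5 = 32
`mult` takes the values: 1 → 2 → 4 → 8 → 16 → 32

Answer: 32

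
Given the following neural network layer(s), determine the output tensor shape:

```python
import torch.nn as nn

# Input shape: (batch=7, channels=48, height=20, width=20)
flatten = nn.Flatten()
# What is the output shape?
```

Input: (7, 48, 20, 20) -> Output: (7, 19200)

Answer: (7, 19200)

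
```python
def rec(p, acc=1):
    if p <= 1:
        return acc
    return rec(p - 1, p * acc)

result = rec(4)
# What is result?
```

Accumulator trace (n, acc): (4, 1) -> (3, 4) -> (2, 12) -> (1, 24) -> return 24

Answer: 24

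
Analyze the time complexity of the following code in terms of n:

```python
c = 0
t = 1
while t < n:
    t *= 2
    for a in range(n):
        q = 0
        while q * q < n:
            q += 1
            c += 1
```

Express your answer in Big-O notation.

Each loop level contributes: log n × n × √n. Multiplying the contributions gives O(n√n log n).

Answer: O(n√n log n)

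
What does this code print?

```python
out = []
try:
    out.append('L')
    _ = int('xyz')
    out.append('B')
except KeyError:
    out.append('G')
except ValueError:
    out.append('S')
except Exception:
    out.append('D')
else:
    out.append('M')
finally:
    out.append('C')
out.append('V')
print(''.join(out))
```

Execution trace: 'L' (try body) → 'S' (except ValueError) → 'C' (finally) → 'V' (after the try/except). Output: LSCV

Answer: LSCV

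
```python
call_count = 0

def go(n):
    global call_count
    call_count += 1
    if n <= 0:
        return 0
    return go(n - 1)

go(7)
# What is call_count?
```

Linear recursion stepping by 1: 8 calls from n=7 down to ≤0.

Answer: 8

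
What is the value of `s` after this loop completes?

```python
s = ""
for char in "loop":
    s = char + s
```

Reverse 'loop'
`s` takes the values: "" → "l" → "ol" → "ool" → "pool"

Answer: "pool"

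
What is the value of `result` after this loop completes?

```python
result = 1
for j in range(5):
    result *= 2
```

2^5 = 32
`result` takes the values: 1 → 2 → 4 → 8 → 16 → 32

Answer: 32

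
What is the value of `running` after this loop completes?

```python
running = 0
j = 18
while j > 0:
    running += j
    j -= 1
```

Sum 18 down to 1
`running` takes the values: 0 → 18 → 35 → 51 → 66 → 80 → 93 → 105 → 116 → 126 → 135 → 143 → 150 → 156 → 161 → 165 → 168 → 170 → 171

Answer: 171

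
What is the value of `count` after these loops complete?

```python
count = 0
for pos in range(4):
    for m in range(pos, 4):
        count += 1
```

Upper triangle: 4 + 3 + ... + 1
`count` takes the values: 0 → 1 → 2 → 3 → 4 → 5 → 6 → 7 → 8 → 9 → 10

Answer: 10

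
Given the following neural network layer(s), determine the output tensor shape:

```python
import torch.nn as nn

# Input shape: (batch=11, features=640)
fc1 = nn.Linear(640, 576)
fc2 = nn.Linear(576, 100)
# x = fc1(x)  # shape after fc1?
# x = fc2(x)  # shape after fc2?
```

Input: (11, 640) -> after fc1: (11, 576) -> Output: (11, 100)

Answer: (11, 100)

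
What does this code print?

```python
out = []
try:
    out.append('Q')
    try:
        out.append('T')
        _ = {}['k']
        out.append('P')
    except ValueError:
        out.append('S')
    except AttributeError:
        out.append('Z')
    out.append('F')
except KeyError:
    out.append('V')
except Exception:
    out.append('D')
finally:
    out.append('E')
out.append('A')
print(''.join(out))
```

Execution trace: 'Q' (try body) → 'T' (inner try body) → 'V' (except KeyError) → 'E' (finally) → 'A' (after the try/except). Output: QTVEA

Answer: QTVEA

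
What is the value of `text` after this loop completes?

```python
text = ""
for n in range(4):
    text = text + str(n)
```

Concatenate digits 0 to 3
`text` takes the values: "" → "0" → "01" → "012" → "0123"

Answer: "0123"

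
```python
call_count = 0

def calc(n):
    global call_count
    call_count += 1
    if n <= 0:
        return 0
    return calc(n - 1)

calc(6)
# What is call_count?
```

Linear recursion stepping by 1: 7 calls from n=6 down to ≤0.

Answer: 7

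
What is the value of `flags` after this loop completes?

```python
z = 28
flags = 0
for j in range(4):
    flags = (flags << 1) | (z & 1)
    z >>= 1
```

Reverse lowest 4 bits of 28
`flags` takes the values: 0 → 1 → 3

Answer: 3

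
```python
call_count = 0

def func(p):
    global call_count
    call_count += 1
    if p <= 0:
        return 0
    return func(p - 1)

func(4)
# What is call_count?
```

Linear recursion stepping by 1: 5 calls from p=4 down to ≤0.

Answer: 5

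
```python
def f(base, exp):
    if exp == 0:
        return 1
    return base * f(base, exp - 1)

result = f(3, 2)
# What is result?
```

f(3, 2) = 3 * 3 = 9

Answer: 9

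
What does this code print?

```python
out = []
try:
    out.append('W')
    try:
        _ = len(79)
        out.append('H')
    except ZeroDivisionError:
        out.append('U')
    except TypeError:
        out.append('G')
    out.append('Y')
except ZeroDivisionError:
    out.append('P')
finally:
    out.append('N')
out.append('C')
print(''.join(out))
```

Execution trace: 'W' (try body) → 'G' (inner except TypeError) → 'Y' (try body, no exception) → 'N' (finally) → 'C' (after the try/except). Output: WGYNC

Answer: WGYNC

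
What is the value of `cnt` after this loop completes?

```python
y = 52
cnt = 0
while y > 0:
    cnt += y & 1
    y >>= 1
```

Count set bits in 52 (binary: 0b110100)
`cnt` takes the values: 0 → 1 → 2 → 3

Answer: 3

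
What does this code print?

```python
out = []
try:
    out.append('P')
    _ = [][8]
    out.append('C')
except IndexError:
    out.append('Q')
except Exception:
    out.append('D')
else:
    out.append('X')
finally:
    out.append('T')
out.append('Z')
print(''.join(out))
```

Execution trace: 'P' (try body) → 'Q' (except IndexError) → 'T' (finally) → 'Z' (after the try/except). Output: PQTZ

Answer: PQTZ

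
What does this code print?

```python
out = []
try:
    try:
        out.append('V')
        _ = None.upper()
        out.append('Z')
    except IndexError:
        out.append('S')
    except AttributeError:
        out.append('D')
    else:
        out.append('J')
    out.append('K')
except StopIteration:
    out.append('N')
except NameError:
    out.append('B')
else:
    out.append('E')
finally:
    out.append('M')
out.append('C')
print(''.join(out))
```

Execution trace: 'V' (inner try body) → 'D' (inner except AttributeError) → 'K' (try body, no exception) → 'E' (else) → 'M' (finally) → 'C' (after the try/except). Output: VDKEMC

Answer: VDKEMC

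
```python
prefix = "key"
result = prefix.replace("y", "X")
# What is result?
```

Trace:
`prefix = "key"` → prefix = 'key'
`result = prefix.replace("y", "X")` → result = 'keX'
So result = 'keX'

Answer: 'keX'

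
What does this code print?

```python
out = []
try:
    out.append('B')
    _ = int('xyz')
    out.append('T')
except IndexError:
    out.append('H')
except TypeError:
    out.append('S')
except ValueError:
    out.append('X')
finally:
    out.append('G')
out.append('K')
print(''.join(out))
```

Execution trace: 'B' (try body) → 'X' (except ValueError) → 'G' (finally) → 'K' (after the try/except). Output: BXGK

Answer: BXGK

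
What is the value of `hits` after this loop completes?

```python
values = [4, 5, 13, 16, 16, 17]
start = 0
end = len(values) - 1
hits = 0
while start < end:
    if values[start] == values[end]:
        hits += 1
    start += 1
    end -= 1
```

Count matching pairs from ends
`hits` takes the values: 0

Answer: 0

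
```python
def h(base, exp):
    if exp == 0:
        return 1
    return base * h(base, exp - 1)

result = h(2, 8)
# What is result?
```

h(2, 8) = 2 * 2 * 2 * 2 * 2 * 2 * 2 * 2 = 256

Answer: 256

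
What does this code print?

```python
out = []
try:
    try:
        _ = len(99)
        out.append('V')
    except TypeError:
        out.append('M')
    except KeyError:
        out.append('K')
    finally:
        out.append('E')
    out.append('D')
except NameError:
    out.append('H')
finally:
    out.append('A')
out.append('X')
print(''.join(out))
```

Execution trace: 'M' (inner except TypeError) → 'E' (inner finally) → 'D' (try body, no exception) → 'A' (finally) → 'X' (after the try/except). Output: MEDAX

Answer: MEDAX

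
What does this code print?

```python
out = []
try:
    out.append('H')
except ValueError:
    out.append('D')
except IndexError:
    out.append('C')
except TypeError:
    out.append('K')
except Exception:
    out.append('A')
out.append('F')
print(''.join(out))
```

Execution trace: 'H' (try body, no exception) → 'F' (after the try/except). Output: HF

Answer: HF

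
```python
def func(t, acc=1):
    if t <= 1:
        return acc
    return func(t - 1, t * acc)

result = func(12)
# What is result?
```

Accumulator trace (n, acc): (12, 1) -> (11, 12) -> (10, 132) -> (9, 1320) -> (8, 11880) -> (7, 95040) -> (6, 665280) -> (5, 3991680) -> (4, 19958400) -> (3, 79833600) -> (2, 239500800) -> (1, 479001600) -> return 479001600

Answer: 479001600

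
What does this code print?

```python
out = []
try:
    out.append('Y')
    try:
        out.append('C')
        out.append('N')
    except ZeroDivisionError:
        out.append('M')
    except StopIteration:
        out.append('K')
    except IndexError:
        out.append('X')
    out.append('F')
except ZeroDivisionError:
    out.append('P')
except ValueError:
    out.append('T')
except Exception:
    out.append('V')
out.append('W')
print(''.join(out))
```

Execution trace: 'Y' (try body) → 'C' (inner try body) → 'N' (inner try body, no exception) → 'F' (try body, no exception) → 'W' (after the try/except). Output: YCNFW

Answer: YCNFW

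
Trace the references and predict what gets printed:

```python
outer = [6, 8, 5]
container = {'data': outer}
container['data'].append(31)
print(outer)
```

Key concept: dict holds reference to list.
Step by step:
`outer = [6, 8, 5]` → outer = [6, 8, 5]
`container = {'data': outer}` → container = {'data': [6, 8, 5]}
`container['data'].append(31)` → outer = [6, 8, 5, 31]; container = {'data': [6, 8, 5, 31]}
`print(outer)` → prints [6, 8, 5, 31]

Answer: [6, 8, 5, 31]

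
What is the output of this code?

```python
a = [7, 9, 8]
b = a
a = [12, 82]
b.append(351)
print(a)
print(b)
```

Key concept: rebinding vs mutation: a is rebound to a new list, b still points at the original.
Step by step:
`a = [7, 9, 8]` → a = [7, 9, 8]
`b = a` → b = [7, 9, 8] (same object as a)
`a = [12, 82]` → a = [12, 82]
`b.append(351)` → b = [7, 9, 8, 351]
`print(a)` → prints [12, 82]
`print(b)` → prints [7, 9, 8, 351]

Answer:
[12, 82]
[7, 9, 8, 351]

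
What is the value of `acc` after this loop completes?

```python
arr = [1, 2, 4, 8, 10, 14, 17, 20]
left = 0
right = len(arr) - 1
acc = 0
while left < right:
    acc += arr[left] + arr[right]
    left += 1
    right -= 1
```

Sum of pairs from ends
`acc` takes the values: 0 → 21 → 40 → 58 → 76

Answer: 76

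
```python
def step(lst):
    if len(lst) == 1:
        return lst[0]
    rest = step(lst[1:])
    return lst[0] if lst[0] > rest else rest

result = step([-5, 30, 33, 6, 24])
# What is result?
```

Recursive max over [-5, 30, 33, 6, 24] = 33

Answer: 33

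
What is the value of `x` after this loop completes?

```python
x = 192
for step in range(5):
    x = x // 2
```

Halve 5 times: 192 // 2^5 = 6
`x` takes the values: 192 → 96 → 48 → 24 → 12 → 6

Answer: 6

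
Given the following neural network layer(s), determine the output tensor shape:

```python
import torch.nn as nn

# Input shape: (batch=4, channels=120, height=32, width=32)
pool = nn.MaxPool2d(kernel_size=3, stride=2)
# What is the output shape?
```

Input: (4, 120, 32, 32) -> Output: (4, 120, 15, 15)

Answer: (4, 120, 15, 15)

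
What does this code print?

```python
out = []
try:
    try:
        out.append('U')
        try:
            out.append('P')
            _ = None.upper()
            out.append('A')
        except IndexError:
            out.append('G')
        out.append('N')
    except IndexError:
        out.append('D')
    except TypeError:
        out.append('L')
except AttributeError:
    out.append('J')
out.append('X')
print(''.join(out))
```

Execution trace: 'U' (try body) → 'P' (inner try body) → 'J' (outer except AttributeError) → 'X' (after the try/except). Output: UPJX

Answer: UPJX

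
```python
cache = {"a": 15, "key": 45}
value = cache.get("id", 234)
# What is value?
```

Trace:
`cache = {"a": 15, "key": 45}` → cache = {'a': 15, 'key': 45}
`value = cache.get("id", 234)` → value = 234
So value = 234

Answer: 234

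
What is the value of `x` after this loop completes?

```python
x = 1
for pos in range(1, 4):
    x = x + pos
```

Start at 1, add 1 through 3
`x` takes the values: 1 → 2 → 4 → 7

Answer: 7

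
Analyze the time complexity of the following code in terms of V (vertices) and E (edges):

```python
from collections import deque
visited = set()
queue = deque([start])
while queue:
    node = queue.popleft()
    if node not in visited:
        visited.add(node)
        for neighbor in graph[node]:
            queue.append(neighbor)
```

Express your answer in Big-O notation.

This is Breadth-first search on a graph. Time complexity: O(V + E).

Answer: O(V + E)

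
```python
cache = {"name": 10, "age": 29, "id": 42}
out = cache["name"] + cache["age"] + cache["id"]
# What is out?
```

Trace:
`cache = {"name": 10, "age": 29, "id": 42}` → cache = {'name': 10, 'age': 29, 'id': 42}
`out = cache["name"] + cache["age"] + cache["id"]` → out = 81
So out = 81

Answer: 81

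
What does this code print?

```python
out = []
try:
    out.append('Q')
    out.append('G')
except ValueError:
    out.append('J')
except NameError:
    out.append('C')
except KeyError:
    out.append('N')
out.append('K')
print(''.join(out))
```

Execution trace: 'Q' (try body) → 'G' (try body, no exception) → 'K' (after the try/except). Output: QGK

Answer: QGK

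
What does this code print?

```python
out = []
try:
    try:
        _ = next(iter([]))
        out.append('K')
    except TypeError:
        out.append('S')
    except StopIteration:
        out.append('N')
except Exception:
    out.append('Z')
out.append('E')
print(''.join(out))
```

Execution trace: 'N' (inner except StopIteration) → 'E' (after the try/except). Output: NE

Answer: NE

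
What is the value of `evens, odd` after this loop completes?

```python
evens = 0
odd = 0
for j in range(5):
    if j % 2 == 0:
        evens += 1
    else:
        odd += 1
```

Count evens and odds in range(5)
`evens, odd` takes the values: (0, 0) → (1, 0) → (1, 1) → (2, 1) → (2, 2) → (3, 2)

Answer: 3, 2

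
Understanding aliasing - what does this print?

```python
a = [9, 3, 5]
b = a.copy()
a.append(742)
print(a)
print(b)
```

Key concept: list.copy() creates independent copy.
Step by step:
`a = [9, 3, 5]` → a = [9, 3, 5]
`b = a.copy()` → b = [9, 3, 5]
`a.append(742)` → a = [9, 3, 5, 742]
`print(a)` → prints [9, 3, 5, 742]
`print(b)` → prints [9, 3, 5]

Answer:
[9, 3, 5, 742]
[9, 3, 5]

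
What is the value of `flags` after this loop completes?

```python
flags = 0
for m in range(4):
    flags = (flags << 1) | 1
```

Build 4 consecutive 1-bits: 0b1111
`flags` takes the values: 0 → 1 → 3 → 7 → 15

Answer: 15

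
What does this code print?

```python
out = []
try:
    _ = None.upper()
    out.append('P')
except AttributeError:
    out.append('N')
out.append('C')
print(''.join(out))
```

Execution trace: 'N' (except AttributeError) → 'C' (after the try/except). Output: NC

Answer: NC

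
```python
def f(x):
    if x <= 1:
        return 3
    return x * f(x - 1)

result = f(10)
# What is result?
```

f(10) = 10 * 9 * 8 * 7 * 6 * 5 * 4 * 3 * 2 * 3 = 10886400

Answer: 10886400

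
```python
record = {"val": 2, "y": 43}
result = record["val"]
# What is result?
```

Trace:
`record = {"val": 2, "y": 43}` → record = {'val': 2, 'y': 43}
`result = record["val"]` → result = 2
So result = 2

Answer: 2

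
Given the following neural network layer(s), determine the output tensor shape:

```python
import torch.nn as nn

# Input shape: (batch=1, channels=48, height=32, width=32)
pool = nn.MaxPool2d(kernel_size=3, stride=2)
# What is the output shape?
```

Input: (1, 48, 32, 32) -> Output: (1, 48, 15, 15)

Answer: (1, 48, 15, 15)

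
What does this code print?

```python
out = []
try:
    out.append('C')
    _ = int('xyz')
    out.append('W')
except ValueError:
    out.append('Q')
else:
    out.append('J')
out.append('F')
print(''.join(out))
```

Execution trace: 'C' (try body) → 'Q' (except ValueError) → 'F' (after the try/except). Output: CQF

Answer: CQF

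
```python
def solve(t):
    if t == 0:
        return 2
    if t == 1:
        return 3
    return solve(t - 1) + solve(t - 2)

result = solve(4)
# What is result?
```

Build up from base cases: solve(0)=2, solve(1)=3, solve(2)=5, solve(3)=8, solve(4)=13

Answer: 13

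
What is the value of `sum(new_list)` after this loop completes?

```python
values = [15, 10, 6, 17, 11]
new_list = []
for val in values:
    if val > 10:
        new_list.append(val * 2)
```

Sum of doubled values > 10
`new_list` takes the values: [] → [30] → [30, 34] → [30, 34, 22]
So `sum(new_list)` = 86

Answer: 86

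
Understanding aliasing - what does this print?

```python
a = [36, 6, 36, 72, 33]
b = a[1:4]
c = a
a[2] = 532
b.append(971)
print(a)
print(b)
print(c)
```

Key concept: slice vs alias.
Step by step:
`a = [36, 6, 36, 72, 33]` → a = [36, 6, 36, 72, 33]
`b = a[1:4]` → b = [6, 36, 72]
`c = a` → c = [36, 6, 36, 72, 33] (same object as a)
`a[2] = 532` → a = [36, 6, 532, 72, 33] (same object as c); c = [36, 6, 532, 72, 33] (same object as a)
`b.append(971)` → b = [6, 36, 72, 971]
`print(a)` → prints [36, 6, 532, 72, 33]
`print(b)` → prints [6, 36, 72, 971]
`print(c)` → prints [36, 6, 532, 72, 33]

Answer:
[36, 6, 532, 72, 33]
[6, 36, 72, 971]
[36, 6, 532, 72, 33]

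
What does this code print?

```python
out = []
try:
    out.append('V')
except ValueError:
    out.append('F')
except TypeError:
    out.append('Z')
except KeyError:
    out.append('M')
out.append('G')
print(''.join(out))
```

Execution trace: 'V' (try body, no exception) → 'G' (after the try/except). Output: VG

Answer: VG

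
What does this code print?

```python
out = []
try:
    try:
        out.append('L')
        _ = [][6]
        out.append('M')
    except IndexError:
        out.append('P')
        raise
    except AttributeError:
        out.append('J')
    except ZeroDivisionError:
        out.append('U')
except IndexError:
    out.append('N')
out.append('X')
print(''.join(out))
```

Execution trace: 'L' (try body) → 'P' (except IndexError) → 'N' (outer except IndexError) → 'X' (after the try/except). Output: LPNX

Answer: LPNX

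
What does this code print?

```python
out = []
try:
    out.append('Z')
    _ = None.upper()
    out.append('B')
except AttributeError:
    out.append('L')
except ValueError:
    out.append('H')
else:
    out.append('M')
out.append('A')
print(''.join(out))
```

Execution trace: 'Z' (try body) → 'L' (except AttributeError) → 'A' (after the try/except). Output: ZLA

Answer: ZLA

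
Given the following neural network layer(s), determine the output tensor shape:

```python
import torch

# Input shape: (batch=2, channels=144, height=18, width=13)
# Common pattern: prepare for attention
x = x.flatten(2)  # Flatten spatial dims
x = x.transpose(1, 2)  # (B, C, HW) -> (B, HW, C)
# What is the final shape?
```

Input: (2, 144, 18, 13) -> after flatten(2): (2, 144, 234) -> Output: (2, 234, 144)

Answer: (2, 234, 144)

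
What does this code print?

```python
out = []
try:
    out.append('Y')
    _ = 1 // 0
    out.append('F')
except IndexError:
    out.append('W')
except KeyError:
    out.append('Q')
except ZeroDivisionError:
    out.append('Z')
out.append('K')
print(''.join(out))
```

Execution trace: 'Y' (try body) → 'Z' (except ZeroDivisionError) → 'K' (after the try/except). Output: YZK

Answer: YZK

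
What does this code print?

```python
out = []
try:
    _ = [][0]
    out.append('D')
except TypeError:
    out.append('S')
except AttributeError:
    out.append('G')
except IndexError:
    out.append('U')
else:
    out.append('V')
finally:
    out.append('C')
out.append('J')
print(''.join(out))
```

Execution trace: 'U' (except IndexError) → 'C' (finally) → 'J' (after the try/except). Output: UCJ

Answer: UCJ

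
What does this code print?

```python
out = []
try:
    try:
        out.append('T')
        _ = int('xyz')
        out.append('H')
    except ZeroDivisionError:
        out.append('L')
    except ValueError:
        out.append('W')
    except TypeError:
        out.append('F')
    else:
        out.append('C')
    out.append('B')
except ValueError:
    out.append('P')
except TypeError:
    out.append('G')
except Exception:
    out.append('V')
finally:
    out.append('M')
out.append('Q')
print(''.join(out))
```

Execution trace: 'T' (inner try body) → 'W' (inner except ValueError) → 'B' (try body, no exception) → 'M' (finally) → 'Q' (after the try/except). Output: TWBMQ

Answer: TWBMQ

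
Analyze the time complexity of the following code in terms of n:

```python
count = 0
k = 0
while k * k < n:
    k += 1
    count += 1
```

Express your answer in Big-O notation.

Each loop level contributes: √n. Multiplying the contributions gives O(√n).

Answer: O(√n)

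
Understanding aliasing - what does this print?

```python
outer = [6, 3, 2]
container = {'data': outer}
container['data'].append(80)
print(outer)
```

Key concept: dict holds reference to list.
Step by step:
`outer = [6, 3, 2]` → outer = [6, 3, 2]
`container = {'data': outer}` → container = {'data': [6, 3, 2]}
`container['data'].append(80)` → outer = [6, 3, 2, 80]; container = {'data': [6, 3, 2, 80]}
`print(outer)` → prints [6, 3, 2, 80]

Answer: [6, 3, 2, 80]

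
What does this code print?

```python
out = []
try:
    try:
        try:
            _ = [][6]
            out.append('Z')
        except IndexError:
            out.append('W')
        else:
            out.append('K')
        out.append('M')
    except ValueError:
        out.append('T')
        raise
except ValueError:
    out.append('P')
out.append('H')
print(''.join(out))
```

Execution trace: 'W' (inner except IndexError) → 'M' (try body, no exception) → 'H' (after the try/except). Output: WMH

Answer: WMH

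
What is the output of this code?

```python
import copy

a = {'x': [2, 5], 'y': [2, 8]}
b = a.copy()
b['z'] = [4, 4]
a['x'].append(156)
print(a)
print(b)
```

Key concept: shallow copy of dict with mutable values.
Step by step:
`a = {'x': [2, 5], 'y': [2, 8]}` → a = {'x': [2, 5], 'y': [2, 8]}
`b = a.copy()` → b = {'x': [2, 5], 'y': [2, 8]}
`b['z'] = [4, 4]` → b = {'x': [2, 5], 'y': [2, 8], 'z': [4, 4]}
`a['x'].append(156)` → a = {'x': [2, 5, 156], 'y': [2, 8]}; b = {'x': [2, 5, 156], 'y': [2, 8], 'z': [4, 4]}
`print(a)` → prints {'x': [2, 5, 156], 'y': [2, 8]}
`print(b)` → prints {'x': [2, 5, 156], 'y': [2, 8], 'z': [4, 4]}

Answer:
{'x': [2, 5, 156], 'y': [2, 8]}
{'x': [2, 5, 156], 'y': [2, 8], 'z': [4, 4]}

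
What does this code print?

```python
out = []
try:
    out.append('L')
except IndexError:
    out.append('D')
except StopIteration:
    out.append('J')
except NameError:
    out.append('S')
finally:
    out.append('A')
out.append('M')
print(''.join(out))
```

Execution trace: 'L' (try body, no exception) → 'A' (finally) → 'M' (after the try/except). Output: LAM

Answer: LAM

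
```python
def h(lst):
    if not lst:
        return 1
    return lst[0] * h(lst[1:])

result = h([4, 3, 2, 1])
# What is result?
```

Product over [4, 3, 2, 1] = 4 * 3 * 2 * 1 = 24

Answer: 24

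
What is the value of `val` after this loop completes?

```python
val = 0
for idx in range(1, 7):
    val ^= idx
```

XOR of 1 to 6
`val` takes the values: 0 → 1 → 3 → 0 → 4 → 1 → 7

Answer: 7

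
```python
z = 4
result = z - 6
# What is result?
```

Trace:
`z = 4` → z = 4
`result = z - 6` → result = -2
So result = -2

Answer: -2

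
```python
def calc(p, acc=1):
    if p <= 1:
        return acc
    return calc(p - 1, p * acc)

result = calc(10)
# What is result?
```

Accumulator trace (n, acc): (10, 1) -> (9, 10) -> (8, 90) -> (7, 720) -> (6, 5040) -> (5, 30240) -> (4, 151200) -> (3, 604800) -> (2, 1814400) -> (1, 3628800) -> return 3628800

Answer: 3628800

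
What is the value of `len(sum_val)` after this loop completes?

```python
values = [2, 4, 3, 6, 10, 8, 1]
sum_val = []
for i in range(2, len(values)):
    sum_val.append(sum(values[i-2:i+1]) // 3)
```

Number of 3-element averages
`sum_val` takes the values: [] → [3] → [3, 4] → [3, 4, 6] → [3, 4, 6, 8] → [3, 4, 6, 8, 6]
So `len(sum_val)` = 5

Answer: 5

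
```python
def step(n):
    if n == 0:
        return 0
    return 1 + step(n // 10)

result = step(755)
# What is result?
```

Count of digits of 755: 3

Answer: 3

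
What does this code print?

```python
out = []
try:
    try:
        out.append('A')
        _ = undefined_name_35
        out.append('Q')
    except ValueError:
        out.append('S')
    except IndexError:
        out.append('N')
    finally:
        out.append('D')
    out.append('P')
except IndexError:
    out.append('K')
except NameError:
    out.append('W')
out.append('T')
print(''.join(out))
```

Execution trace: 'A' (inner try body) → 'D' (inner finally) → 'W' (except NameError) → 'T' (after the try/except). Output: ADWT

Answer: ADWT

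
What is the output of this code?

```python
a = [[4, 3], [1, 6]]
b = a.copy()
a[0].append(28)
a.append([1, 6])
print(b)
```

Key concept: shallow copy with nested lists.
Step by step:
`a = [[4, 3], [1, 6]]` → a = [[4, 3], [1, 6]]
`b = a.copy()` → b = [[4, 3], [1, 6]]
`a[0].append(28)` → a = [[4, 3, 28], [1, 6]]; b = [[4, 3, 28], [1, 6]]
`a.append([1, 6])` → a = [[4, 3, 28], [1, 6], [1, 6]]
`print(b)` → prints [[4, 3, 28], [1, 6]]

Answer: [[4, 3, 28], [1, 6]]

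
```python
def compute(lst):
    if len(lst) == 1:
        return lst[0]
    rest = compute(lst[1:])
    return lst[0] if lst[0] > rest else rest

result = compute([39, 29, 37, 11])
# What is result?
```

Recursive max over [39, 29, 37, 11] = 39

Answer: 39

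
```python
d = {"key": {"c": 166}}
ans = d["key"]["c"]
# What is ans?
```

Trace:
`d = {"key": {"c": 166}}` → d = {'key': {'c': 166}}
`ans = d["key"]["c"]` → ans = 166
So ans = 166

Answer: 166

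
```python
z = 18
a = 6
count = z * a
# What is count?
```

Trace:
`z = 18` → z = 18
`a = 6` → a = 6
`count = z * a` → count = 108
So count = 108

Answer: 108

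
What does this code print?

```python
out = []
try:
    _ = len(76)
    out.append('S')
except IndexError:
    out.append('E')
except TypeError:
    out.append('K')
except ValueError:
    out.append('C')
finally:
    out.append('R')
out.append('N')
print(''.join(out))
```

Execution trace: 'K' (except TypeError) → 'R' (finally) → 'N' (after the try/except). Output: KRN

Answer: KRN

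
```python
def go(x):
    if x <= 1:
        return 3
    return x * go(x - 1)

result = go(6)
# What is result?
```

go(6) = 6 * 5 * 4 * 3 * 2 * 3 = 2160

Answer: 2160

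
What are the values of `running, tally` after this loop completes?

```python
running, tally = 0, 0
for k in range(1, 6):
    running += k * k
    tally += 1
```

Sum of squares and count
`running, tally` takes the values: (0, 0) → (1, 0) → (1, 1) → (5, 1) → (5, 2) → (14, 2) → (14, 3) → (30, 3) → (30, 4) → (55, 4) → (55, 5)

Answer: 55, 5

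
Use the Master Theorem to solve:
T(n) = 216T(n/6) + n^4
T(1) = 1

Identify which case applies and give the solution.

a=216, b=6, f(n)=n^4. log_6(216) = 3. Since c=4 > 3 and the regularity condition holds (216(n/6)^4 = (216/6^4)n^4 with 216/6^4 < 1), Case 3 applies: T(n) = Θ(f(n)) = O(n^4).

Answer: O(n^4) - Case 3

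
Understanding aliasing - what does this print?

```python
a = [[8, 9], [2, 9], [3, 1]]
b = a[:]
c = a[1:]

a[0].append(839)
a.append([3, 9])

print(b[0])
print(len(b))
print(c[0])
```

Key concept: slice with nested mutation.
Step by step:
`a = [[8, 9], [2, 9], [3, 1]]` → a = [[8, 9], [2, 9], [3, 1]]
`b = a[:]` → b = [[8, 9], [2, 9], [3, 1]]
`c = a[1:]` → c = [[2, 9], [3, 1]]
`a[0].append(839)` → a = [[8, 9, 839], [2, 9], [3, 1]]; b = [[8, 9, 839], [2, 9], [3, 1]]
`a.append([3, 9])` → a = [[8, 9, 839], [2, 9], [3, 1], [3, 9]]
`print(b[0])` → prints [8, 9, 839]
`print(len(b))` → prints 3
`print(c[0])` → prints [2, 9]

Answer:
[8, 9, 839]
3
[2, 9]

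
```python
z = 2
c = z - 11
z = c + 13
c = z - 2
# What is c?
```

Trace:
`z = 2` → z = 2
`c = z - 11` → c = -9
`z = c + 13` → z = 4
`c = z - 2` → c = 2
So c = 2

Answer: 2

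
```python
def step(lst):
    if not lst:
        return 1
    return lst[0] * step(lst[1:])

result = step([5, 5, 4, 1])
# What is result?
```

Product over [5, 5, 4, 1] = 5 * 5 * 4 * 1 = 100

Answer: 100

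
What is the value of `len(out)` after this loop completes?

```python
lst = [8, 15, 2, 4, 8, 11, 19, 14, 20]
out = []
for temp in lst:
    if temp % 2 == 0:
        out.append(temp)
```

Count even numbers in [8, 15, 2, 4, 8, 11, 19, 14, 20]
`out` takes the values: [] → [8] → [8, 2] → [8, 2, 4] → [8, 2, 4, 8] → [8, 2, 4, 8, 14] → [8, 2, 4, 8, 14, 20]
So `len(out)` = 6

Answer: 6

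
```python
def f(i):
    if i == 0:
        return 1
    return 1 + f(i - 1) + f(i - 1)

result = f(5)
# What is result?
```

f(i) = 1 + 2·f(i-1), f(0)=1. Closed form: (1+1)·2^5 - 1 = 63.

Answer: 63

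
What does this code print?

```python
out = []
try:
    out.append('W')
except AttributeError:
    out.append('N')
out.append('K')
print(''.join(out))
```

Execution trace: 'W' (try body, no exception) → 'K' (after the try/except). Output: WK

Answer: WK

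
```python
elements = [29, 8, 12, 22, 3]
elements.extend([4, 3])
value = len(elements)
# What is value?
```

Trace:
`elements = [29, 8, 12, 22, 3]` → elements = [29, 8, 12, 22, 3]
`elements.extend([4, 3])` → elements = [29, 8, 12, 22, 3, 4, 3]
`value = len(elements)` → value = 7
So value = 7

Answer: 7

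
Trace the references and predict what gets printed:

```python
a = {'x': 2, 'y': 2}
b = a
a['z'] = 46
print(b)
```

Key concept: dict aliasing.
Step by step:
`a = {'x': 2, 'y': 2}` → a = {'x': 2, 'y': 2}
`b = a` → b = {'x': 2, 'y': 2} (same object as a)
`a['z'] = 46` → a = {'x': 2, 'y': 2, 'z': 46} (same object as b); b = {'x': 2, 'y': 2, 'z': 46} (same object as a)
`print(b)` → prints {'x': 2, 'y': 2, 'z': 46}

Answer: {'x': 2, 'y': 2, 'z': 46}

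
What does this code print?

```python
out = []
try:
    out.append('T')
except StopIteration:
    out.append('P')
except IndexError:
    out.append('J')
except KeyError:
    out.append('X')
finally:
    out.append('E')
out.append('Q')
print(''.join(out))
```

Execution trace: 'T' (try body, no exception) → 'E' (finally) → 'Q' (after the try/except). Output: TEQ

Answer: TEQ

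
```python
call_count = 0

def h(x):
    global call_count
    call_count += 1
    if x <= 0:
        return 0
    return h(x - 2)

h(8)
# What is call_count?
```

Linear recursion stepping by 2: 5 calls from x=8 down to ≤0.

Answer: 5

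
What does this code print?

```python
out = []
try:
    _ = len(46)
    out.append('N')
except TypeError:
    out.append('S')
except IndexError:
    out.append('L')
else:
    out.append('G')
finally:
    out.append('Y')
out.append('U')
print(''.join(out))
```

Execution trace: 'S' (except TypeError) → 'Y' (finally) → 'U' (after the try/except). Output: SYU

Answer: SYU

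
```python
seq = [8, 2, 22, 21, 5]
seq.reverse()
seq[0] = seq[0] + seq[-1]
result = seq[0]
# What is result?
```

Trace:
`seq = [8, 2, 22, 21, 5]` → seq = [8, 2, 22, 21, 5]
`seq.reverse()` → seq = [5, 21, 22, 2, 8]
`seq[0] = seq[0] + seq[-1]` → seq = [13, 21, 22, 2, 8]
`result = seq[0]` → result = 13
So result = 13

Answer: 13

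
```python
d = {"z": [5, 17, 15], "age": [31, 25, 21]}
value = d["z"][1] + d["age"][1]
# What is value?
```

Trace:
`d = {"z": [5, 17, 15], "age": [31, 25, 21]}` → d = {'z': [5, 17, 15], 'age': [31, 25, 21]}
`value = d["z"][1] + d["age"][1]` → value = 42
So value = 42

Answer: 42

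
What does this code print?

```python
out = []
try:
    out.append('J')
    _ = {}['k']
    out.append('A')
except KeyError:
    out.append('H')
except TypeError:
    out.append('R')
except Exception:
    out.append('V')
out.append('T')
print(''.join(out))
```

Execution trace: 'J' (try body) → 'H' (except KeyError) → 'T' (after the try/except). Output: JHT

Answer: JHT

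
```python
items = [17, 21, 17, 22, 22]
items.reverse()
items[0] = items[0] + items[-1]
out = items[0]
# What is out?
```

Trace:
`items = [17, 21, 17, 22, 22]` → items = [17, 21, 17, 22, 22]
`items.reverse()` → items = [22, 22, 17, 21, 17]
`items[0] = items[0] + items[-1]` → items = [39, 22, 17, 21, 17]
`out = items[0]` → out = 39
So out = 39

Answer: 39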